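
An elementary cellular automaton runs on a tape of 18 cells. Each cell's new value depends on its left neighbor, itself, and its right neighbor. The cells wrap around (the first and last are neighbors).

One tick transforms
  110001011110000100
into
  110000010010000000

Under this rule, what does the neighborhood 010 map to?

At position 5 the neighborhood is 010; the next row has 0 there.

0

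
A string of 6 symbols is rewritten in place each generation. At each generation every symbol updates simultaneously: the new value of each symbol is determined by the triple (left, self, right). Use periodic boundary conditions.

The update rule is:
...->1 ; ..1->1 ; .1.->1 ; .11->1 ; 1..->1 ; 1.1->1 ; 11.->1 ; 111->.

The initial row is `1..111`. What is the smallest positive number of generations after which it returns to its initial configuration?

2

1111..
1..111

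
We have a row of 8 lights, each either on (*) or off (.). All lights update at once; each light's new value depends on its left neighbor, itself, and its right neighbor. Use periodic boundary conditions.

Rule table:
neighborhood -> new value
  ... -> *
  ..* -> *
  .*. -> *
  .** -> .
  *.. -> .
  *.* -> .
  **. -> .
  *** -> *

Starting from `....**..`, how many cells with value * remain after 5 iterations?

2

****...*
***..**.
.*..*...
**.**.**
*......*
count of *: 2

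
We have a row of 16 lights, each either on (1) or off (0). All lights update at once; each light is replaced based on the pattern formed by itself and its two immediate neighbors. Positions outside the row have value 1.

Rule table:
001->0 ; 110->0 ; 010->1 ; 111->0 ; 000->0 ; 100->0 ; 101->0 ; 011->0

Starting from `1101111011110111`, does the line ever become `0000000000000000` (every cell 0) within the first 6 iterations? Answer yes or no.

yes

0000000000000000
all cells are 0 at iteration 1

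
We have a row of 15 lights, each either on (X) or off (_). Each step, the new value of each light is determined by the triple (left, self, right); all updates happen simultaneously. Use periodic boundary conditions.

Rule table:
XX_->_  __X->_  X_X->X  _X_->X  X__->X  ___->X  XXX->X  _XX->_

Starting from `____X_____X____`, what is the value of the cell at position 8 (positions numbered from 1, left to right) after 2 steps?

step 1: XXX_XXXXX_XXXXX
step 2: XX_X_XXX_X_XXXX
position 8 holds X

X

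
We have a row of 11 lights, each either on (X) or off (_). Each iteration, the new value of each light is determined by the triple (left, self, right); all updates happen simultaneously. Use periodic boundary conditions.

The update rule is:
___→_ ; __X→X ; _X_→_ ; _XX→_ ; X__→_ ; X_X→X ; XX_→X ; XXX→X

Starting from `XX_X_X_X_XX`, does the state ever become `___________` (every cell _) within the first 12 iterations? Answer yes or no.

no

XXX_X_X_X_X
XXXX_X_X_X_
_XXXX_X_X_X
X_XXXX_X_X_
_X_XXXX_X_X
X_X_XXXX_X_
_X_X_XXXX_X
X_X_X_XXXX_
_X_X_X_XXXX
X_X_X_X_XXX
XX_X_X_X_XX  (repeats iteration 0; period 11)
iteration 12: XXX_X_X_X_X
iteration 12 is XXX_X_X_X_X, still not uniform _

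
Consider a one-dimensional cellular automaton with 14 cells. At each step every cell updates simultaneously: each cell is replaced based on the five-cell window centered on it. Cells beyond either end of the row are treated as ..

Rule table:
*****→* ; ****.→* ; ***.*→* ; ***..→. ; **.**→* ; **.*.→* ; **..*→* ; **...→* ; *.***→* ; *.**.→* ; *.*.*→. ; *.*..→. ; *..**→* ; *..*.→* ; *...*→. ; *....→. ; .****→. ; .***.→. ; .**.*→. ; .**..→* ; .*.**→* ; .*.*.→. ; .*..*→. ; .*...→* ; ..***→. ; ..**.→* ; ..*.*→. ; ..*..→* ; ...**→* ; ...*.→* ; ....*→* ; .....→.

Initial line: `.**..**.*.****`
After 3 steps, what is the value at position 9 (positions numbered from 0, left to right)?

******.*.**.*.
..*****.**.*.*
**..*****.*...
position 9 holds .

.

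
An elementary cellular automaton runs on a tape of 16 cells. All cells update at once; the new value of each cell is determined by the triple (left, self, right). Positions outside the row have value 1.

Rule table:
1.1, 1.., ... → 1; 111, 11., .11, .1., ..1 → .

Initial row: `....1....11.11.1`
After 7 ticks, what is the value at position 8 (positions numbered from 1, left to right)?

.

111..111...1..1.
...1....11..1..1
11..111...1..1..
..1....11..1..1.
1..111...1..1..1
.1....11..1..1..
1.111...1..1..1.
position 8 holds .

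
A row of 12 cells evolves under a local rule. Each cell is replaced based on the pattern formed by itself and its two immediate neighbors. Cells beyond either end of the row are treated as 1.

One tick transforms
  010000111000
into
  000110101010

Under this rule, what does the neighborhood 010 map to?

At position 1 the neighborhood is 010; the next row has 0 there.

0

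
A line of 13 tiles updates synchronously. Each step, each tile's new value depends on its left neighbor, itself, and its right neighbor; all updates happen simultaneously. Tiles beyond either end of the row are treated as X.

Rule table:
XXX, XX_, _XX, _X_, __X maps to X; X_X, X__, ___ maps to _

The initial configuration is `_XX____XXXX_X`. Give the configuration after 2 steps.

_XX__XXXXXX_X

_XX___XXXXX_X
_XX__XXXXXX_X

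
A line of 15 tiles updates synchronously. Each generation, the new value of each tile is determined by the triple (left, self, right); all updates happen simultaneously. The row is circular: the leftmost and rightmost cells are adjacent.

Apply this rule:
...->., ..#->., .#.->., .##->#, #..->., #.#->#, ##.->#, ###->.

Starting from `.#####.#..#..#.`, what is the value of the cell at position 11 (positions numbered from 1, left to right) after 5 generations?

.#...##........
.....##........
.....##........  (fixed point — unchanged through generation 5)
position 11 holds .

.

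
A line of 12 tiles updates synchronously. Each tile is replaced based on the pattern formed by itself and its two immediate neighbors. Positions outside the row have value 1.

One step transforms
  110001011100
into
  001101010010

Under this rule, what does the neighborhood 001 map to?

0

At position 4 the neighborhood is 001; the next row has 0 there.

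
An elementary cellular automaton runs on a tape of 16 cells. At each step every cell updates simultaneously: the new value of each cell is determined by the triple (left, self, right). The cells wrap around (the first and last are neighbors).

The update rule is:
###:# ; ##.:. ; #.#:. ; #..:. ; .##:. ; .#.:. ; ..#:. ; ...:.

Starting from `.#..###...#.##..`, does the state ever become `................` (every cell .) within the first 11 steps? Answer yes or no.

yes

step 1: .....#..........
step 2: ................
all cells are . at step 2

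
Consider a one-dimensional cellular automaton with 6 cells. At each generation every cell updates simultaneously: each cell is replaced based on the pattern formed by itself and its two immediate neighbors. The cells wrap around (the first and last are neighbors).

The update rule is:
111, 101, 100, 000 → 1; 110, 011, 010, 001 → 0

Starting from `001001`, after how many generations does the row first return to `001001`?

3

100100
010010
001001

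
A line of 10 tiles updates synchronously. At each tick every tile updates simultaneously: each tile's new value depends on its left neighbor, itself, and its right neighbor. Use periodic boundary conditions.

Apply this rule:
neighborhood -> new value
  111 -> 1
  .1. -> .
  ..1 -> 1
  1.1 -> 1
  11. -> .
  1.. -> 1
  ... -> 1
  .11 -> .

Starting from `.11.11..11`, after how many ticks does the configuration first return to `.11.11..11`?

tick 1: 1..1..11..
tick 2: .11.11..11

2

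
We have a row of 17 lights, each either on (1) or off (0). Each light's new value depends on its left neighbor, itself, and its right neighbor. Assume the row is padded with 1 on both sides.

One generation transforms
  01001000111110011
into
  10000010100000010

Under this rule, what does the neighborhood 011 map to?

1

At position 8 the neighborhood is 011; the next row has 1 there.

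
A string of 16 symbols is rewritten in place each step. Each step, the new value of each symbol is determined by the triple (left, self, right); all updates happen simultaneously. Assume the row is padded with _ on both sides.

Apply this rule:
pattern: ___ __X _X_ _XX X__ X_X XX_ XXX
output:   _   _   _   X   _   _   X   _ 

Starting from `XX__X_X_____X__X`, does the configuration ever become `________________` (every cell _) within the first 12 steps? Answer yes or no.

XX______________
XX______________  (fixed point — unchanged through step 12)
step 12 is XX______________, still not uniform _

no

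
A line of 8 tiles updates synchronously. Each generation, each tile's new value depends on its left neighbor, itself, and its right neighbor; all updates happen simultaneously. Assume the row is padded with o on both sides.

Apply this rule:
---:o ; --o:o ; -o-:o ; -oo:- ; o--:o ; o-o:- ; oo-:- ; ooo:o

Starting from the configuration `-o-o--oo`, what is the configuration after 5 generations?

-o-ooo-o
-o--o---
-ooooooo
--oooooo
oo-ooooo

oo-ooooo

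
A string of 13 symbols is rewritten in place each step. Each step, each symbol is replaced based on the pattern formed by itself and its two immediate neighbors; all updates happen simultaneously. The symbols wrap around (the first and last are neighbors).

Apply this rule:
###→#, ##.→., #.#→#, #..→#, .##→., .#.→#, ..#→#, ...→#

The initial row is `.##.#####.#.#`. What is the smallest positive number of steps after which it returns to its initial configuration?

#..#.###.####
.####.#.#.###
#.##.#####.#.
##..#.###.###
#.####.#.#.##
.#.##.#####.#
###..#.###.##
##.####.#.#.#
#.#.##.#####.
####..#.###.#
###.####.#.#.
.#.#.##.#####
#####..#.###.
.###.####.#.#
#.#.#.##.####
.#####..#.###
#.###.####.#.
##.#.#.##.###
#.#####..#.##
.#.###.####.#
###.#.#.##.##
##.#####..#.#
#.#.###.####.
####.#.#.##.#
###.#####..#.
.#.#.###.####
#####.#.#.##.
.###.#####..#
#.#.#.###.###
.#####.#.#.##
#.###.#####..
##.#.#.###.##
#.#####.#.#.#
.#.###.#####.
###.#.#.###.#
##.#####.#.#.
..#.###.#####
####.#.#.###.
.##.#####.#.#

39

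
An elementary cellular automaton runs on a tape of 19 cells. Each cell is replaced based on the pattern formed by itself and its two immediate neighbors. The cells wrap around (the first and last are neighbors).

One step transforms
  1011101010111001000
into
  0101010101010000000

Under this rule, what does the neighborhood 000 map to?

At position 17 the neighborhood is 000; the next row has 0 there.

0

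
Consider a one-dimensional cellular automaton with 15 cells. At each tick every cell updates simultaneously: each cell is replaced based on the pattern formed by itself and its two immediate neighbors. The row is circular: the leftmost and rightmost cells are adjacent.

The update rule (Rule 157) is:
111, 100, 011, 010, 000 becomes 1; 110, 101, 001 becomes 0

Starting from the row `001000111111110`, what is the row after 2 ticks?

001100111111001

tick 1: 101110111111101
tick 2: 001100111111001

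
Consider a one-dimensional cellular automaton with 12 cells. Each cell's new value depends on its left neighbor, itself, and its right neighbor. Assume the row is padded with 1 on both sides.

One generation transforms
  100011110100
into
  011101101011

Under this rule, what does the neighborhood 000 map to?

At position 2 the neighborhood is 000; the next row has 1 there.

1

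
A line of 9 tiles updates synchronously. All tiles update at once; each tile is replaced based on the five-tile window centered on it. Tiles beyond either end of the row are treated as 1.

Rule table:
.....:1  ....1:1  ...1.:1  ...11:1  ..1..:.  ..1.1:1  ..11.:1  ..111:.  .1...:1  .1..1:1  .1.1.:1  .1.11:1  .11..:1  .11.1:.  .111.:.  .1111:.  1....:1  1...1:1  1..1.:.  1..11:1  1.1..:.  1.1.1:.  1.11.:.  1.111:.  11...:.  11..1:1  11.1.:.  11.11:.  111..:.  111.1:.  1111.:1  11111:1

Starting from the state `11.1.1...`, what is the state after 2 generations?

..1111..1

1...1.111
..1111..1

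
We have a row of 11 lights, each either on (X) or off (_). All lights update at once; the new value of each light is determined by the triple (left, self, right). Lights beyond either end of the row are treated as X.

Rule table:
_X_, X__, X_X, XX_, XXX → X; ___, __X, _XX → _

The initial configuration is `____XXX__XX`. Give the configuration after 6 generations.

X____XXX__X
XX____XXX__
XXX____XXX_
XXXX____XXX
XXXXX____XX
XXXXXX____X

XXXXXX____X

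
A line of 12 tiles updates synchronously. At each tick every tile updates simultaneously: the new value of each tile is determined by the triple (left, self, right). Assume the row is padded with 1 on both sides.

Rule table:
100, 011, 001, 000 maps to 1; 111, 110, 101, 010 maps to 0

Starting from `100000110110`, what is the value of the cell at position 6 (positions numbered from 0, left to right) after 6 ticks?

tick 1: 011111100100
tick 2: 010000011011
tick 3: 001111110010
tick 4: 111000001100
tick 5: 000111111011
tick 6: 111100000010
position 6 holds 0

0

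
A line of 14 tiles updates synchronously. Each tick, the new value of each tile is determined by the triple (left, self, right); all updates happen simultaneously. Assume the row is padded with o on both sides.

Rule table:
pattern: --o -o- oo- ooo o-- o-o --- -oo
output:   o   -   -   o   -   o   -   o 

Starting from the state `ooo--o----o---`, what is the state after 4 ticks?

-o----o---oooo

oo--o----o---o
o--o----o---oo
--o----o---ooo
-o----o---oooo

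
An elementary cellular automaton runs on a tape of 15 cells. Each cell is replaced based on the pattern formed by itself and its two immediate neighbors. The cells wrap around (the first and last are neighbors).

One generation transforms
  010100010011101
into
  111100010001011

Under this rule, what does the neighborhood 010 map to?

At position 1 the neighborhood is 010; the next row has 1 there.

1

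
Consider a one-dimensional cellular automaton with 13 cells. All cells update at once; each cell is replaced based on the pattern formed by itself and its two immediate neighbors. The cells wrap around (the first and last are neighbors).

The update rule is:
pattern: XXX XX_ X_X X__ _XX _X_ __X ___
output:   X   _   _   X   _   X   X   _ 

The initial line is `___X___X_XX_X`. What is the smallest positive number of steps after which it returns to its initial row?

X_XXX_XX____X
___X____X__X_
__XXX__XXXXXX
XX_X_XX_XXXX_
___X_____XX__
__XXX___X__X_
_X_X_X_XXXXXX
_X_X_X__XXXX_
XX_X_XXX_XX_X
X__X__X______
XXXXXXXX____X
XXXXXXX_X__X_
_XXXXX__XXXX_
X_XXX_XX_XX_X
___X_________
__XXX________
_X_X_X_______
XX_X_XX______
___X___X____X
X_XXX_XXX__XX
___X___X_XX_X

21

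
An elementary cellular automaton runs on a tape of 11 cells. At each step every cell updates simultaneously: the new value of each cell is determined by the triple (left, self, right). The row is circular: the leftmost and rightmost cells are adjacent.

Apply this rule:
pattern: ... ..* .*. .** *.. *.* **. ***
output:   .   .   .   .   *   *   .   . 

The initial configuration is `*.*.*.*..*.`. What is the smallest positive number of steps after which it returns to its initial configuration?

step 1: .*.*.*.*..*
step 2: *.*.*.*.*..
step 3: .*.*.*.*.*.
step 4: ..*.*.*.*.*
step 5: *..*.*.*.*.
step 6: .*..*.*.*.*
step 7: *.*..*.*.*.
step 8: .*.*..*.*.*
step 9: *.*.*..*.*.
step 10: .*.*.*..*.*
step 11: *.*.*.*..*.

11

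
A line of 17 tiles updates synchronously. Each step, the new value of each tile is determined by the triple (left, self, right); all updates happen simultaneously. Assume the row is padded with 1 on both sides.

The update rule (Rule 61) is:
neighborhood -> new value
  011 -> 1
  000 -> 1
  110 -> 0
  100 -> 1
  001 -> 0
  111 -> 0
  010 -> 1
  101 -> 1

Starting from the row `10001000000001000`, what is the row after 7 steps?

00110101101000001

step 1: 01101111111101110
step 2: 11011000000011001
step 3: 00110111111010101
step 4: 10101100000111111
step 5: 01111011110100000
step 6: 11000110001111110
step 7: 00110101101000001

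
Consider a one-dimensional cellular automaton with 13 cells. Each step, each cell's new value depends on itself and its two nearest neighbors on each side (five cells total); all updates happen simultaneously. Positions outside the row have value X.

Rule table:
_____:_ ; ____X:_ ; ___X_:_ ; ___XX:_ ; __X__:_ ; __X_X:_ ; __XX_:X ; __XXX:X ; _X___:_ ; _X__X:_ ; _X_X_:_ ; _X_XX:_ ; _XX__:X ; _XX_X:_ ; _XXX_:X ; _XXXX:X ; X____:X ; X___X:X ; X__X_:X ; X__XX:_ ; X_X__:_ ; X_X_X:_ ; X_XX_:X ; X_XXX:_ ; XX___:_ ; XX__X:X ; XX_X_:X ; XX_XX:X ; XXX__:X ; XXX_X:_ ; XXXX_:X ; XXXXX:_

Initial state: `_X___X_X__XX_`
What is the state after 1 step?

X__X______X_X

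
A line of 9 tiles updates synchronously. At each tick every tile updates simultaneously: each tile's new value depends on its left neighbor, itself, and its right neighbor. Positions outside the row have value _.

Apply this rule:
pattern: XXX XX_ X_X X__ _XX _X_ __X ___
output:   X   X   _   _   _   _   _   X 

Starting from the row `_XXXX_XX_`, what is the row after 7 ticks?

X______XX

tick 1: __XXX__X_
tick 2: X__XX____
tick 3: ____X_XXX
tick 4: XXX____XX
tick 5: _XX_XX__X
tick 6: __X__X___
tick 7: X______XX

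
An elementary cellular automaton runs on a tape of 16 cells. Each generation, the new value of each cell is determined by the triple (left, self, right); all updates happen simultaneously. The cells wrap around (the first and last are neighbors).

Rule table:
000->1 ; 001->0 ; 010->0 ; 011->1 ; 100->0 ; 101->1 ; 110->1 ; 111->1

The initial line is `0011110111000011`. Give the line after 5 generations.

0011111111011011
0011111111111111
0011111111111111  (fixed point — unchanged through generation 5)

0011111111111111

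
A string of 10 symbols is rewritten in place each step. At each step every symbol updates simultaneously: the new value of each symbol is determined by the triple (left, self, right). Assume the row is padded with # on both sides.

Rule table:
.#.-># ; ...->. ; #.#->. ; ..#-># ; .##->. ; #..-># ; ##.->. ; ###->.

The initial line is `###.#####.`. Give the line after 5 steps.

...#..#...

..........
#........#
.#......#.
.##....##.
...#..#...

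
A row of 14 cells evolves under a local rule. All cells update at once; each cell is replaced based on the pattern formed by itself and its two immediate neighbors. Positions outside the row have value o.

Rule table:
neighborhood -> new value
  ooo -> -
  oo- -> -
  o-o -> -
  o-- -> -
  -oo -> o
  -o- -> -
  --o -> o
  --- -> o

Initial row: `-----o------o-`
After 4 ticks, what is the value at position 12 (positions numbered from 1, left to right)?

tick 1: -oooo--ooooo--
tick 2: -o----oo-----o
tick 3: ---oooo--ooooo
tick 4: -ooo----oo----
position 12 holds -

-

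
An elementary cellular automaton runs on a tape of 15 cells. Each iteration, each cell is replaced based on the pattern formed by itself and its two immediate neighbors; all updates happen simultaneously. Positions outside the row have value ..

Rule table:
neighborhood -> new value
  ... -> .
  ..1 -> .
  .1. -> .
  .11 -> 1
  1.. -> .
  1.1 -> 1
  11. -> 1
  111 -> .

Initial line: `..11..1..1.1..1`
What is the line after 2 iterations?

..11......1....
..11...........

..11...........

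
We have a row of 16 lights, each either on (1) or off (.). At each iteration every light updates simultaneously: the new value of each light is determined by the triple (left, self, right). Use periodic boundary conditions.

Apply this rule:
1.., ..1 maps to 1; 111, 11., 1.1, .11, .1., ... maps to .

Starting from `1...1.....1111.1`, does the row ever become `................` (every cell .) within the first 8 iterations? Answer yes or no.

yes

.1.1.1...1......
1.....1.1.1.....
.1...1.....1...1
..1.1.1...1.1.1.
.1.....1.1.....1
..1...1...1...1.
.1.1.1.1.1.1.1.1
................
all cells are . at iteration 8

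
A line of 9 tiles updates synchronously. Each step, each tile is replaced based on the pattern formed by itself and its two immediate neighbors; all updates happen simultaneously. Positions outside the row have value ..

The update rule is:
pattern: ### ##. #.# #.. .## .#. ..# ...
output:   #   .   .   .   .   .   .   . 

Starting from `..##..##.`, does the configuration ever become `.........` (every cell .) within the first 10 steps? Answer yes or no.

step 1: .........
all cells are . at step 1

yes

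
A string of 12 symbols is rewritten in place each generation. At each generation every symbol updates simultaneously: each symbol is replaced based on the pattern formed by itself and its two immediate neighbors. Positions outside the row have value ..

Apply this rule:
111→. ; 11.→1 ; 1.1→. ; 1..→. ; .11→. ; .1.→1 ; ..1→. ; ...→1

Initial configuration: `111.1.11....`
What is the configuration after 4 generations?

1.1.1..1.1.1

..1.1..1.111
1.1.1..1...1
1.1.1..1.1.1
1.1.1..1.1.1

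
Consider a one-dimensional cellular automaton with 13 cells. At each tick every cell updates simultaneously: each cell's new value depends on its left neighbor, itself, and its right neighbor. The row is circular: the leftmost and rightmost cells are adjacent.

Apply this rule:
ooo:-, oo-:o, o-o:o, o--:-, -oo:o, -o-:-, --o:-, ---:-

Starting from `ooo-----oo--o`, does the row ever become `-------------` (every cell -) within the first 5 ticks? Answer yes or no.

--o-----oo--o
--------oo---
--------oo---  (fixed point — unchanged through tick 5)
tick 5 is --------oo---, still not uniform -

no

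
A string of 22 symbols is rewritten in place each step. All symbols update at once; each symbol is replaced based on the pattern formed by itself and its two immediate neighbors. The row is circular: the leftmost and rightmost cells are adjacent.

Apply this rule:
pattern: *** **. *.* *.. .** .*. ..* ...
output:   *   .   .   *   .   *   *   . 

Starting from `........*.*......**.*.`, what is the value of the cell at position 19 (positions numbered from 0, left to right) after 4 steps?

.......**.**....*...**
*.....*.....*..***.*..
**...***...****.*..***
*.*.*.*.*.*.**..***.**
position 19 holds .

.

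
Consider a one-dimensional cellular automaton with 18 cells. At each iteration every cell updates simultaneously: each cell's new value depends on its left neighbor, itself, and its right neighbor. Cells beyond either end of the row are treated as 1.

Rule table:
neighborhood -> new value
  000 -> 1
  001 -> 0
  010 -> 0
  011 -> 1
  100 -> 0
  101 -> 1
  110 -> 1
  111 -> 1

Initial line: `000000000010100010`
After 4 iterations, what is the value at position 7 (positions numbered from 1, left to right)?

iteration 1: 011111111001001001
iteration 2: 111111111000000001
iteration 3: 111111111011111101
iteration 4: 111111111111111111
position 7 holds 1

1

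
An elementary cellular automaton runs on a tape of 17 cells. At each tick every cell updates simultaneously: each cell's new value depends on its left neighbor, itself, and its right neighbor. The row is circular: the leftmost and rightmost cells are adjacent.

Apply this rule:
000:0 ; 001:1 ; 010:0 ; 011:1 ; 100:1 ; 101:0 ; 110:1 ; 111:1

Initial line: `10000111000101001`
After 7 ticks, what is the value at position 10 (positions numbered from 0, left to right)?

1

11001111101000111
11111111100101111
11111111111001111
11111111111111111
11111111111111111  (fixed point — unchanged through tick 7)
position 10 holds 1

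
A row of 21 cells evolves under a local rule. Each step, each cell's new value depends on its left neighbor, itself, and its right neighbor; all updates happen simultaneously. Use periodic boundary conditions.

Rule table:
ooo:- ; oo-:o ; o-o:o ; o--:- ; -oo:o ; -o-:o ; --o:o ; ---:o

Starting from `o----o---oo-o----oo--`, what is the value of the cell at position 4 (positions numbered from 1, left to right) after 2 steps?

step 1: o-oooo-oooooo-ooooo-o
step 2: ooo--ooo----ooo---ooo
position 4 holds -

-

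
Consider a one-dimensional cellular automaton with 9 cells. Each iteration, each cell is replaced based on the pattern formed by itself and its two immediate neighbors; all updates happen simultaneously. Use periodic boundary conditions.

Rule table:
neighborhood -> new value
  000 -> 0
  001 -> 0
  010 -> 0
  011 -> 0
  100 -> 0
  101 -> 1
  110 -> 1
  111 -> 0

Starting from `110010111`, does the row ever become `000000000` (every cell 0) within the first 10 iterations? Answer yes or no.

yes

iteration 1: 010001000
iteration 2: 000000000
all cells are 0 at iteration 2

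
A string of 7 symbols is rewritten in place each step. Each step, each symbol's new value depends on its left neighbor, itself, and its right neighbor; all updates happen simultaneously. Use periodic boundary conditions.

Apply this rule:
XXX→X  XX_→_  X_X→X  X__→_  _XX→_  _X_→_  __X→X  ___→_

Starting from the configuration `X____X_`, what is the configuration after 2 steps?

___X_X_

____X_X
___X_X_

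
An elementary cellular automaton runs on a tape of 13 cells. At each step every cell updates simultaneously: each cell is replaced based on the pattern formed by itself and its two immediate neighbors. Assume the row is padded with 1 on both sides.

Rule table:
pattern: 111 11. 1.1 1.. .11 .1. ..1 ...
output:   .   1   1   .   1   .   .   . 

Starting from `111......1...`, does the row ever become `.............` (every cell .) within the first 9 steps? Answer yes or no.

yes

step 1: ..1..........
step 2: .............
all cells are . at step 2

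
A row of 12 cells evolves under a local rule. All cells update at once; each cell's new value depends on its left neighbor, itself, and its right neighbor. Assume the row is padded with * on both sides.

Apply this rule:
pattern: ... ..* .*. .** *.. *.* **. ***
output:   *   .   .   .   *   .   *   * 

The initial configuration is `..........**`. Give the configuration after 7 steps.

*********..*
**********..
***********.
***********.  (fixed point — unchanged through step 7)

***********.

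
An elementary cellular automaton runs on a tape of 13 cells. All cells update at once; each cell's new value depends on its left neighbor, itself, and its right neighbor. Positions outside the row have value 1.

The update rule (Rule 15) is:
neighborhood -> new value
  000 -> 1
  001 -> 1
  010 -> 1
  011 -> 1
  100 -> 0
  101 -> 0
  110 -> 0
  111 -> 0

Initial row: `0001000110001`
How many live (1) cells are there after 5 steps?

0111011100111
0100010001100
0101110111001
0101000100011
0101011101110
count of 1: 8

8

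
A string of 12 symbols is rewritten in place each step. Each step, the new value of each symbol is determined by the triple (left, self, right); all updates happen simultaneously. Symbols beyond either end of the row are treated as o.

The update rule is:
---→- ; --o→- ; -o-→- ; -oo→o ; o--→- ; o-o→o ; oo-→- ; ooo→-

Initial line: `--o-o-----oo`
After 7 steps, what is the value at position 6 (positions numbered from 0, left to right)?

---o------o-
-----------o
-----------o  (fixed point — unchanged through step 7)
position 6 holds -

-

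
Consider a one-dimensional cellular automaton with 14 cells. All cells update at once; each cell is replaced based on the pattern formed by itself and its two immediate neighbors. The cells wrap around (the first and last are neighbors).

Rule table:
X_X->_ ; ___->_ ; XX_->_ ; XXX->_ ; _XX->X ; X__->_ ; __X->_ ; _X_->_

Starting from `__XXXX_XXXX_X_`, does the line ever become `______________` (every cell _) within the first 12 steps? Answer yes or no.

step 1: __X____X______
step 2: ______________
all cells are _ at step 2

yes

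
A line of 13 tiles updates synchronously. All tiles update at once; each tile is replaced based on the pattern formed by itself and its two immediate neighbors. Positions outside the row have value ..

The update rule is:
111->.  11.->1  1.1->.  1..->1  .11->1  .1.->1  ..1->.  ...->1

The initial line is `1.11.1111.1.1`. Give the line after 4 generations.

1.11.1..1.1.1
1.11.11.1.1.1
1.11.11.1.1.1  (fixed point — unchanged through generation 4)

1.11.11.1.1.1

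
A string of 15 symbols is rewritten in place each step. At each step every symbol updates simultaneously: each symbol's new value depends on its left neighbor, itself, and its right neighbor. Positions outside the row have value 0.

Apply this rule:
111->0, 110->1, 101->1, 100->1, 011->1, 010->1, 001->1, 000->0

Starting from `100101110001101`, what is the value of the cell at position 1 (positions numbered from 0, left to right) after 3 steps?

1

step 1: 111111011011111
step 2: 100001111110001
step 3: 110011000011011
position 1 holds 1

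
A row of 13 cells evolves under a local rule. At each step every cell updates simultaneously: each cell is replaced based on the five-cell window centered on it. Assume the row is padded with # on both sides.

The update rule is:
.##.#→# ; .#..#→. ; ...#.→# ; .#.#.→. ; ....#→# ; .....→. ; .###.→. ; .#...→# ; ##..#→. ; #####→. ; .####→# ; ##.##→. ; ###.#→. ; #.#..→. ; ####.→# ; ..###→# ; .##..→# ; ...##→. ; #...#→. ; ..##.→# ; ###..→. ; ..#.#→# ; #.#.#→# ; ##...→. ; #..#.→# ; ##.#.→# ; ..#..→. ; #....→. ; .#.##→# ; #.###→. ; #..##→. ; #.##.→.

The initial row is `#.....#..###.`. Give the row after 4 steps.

....##...#...
..#.##..#.#..
.###.#.##....
....###.#..#.

....###.#..#.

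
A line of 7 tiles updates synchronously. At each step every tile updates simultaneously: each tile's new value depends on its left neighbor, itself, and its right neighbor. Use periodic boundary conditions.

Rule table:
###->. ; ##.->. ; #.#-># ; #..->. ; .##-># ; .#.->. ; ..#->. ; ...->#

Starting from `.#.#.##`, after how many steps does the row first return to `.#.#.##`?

#.#.##.
.#.##.#
#.##.#.
.##.#.#
##.#.#.
#.#.#.#
.#.#.##

7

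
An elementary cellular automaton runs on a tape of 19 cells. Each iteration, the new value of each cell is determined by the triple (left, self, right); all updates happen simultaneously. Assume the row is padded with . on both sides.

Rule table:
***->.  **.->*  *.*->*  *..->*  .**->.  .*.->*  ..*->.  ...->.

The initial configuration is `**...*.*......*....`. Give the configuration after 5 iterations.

iteration 1: .**..****.....**...
iteration 2: ..**....**.....**..
iteration 3: ...**....**.....**.
iteration 4: ....**....**.....**
iteration 5: .....**....**.....*

.....**....**.....*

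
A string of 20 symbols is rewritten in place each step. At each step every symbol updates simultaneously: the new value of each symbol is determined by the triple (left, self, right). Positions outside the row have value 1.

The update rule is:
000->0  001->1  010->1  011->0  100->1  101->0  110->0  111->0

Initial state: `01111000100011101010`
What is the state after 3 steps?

01010010001001100010

00000101110100001010
10001100000110011010
01010010001001100010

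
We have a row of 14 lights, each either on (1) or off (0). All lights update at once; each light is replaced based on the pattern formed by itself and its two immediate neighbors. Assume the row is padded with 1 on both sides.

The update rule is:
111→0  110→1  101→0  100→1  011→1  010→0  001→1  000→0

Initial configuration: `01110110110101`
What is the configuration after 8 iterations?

10111101100110

01010110110001
00000110111011
10001110101010
11011010000000
01011001000001
00011110100011
10110010010110
10111101100110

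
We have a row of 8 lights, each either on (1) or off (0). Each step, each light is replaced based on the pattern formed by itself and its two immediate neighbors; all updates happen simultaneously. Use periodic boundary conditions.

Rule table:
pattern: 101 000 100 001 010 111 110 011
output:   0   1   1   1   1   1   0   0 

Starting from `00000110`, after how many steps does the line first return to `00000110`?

6

11111001
11110110
01100000
10011111
01101111
00000110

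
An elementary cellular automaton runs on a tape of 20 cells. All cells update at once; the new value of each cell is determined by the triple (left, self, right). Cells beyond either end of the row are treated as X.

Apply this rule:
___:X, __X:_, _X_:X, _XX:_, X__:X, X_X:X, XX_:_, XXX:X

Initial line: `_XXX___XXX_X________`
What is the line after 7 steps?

X_X_XX__X_XXXXXXXXX_
_XXX__X_XX_XXXXXXX_X
X_X_X_XX__X_XXXXX_X_
_XXXXX__X_XX_XXX_XXX
X_XXX_X_XX__X_X_X_XX
_X_X_XXX__X_XXXXXX_X
XXXXX_X_X_XX_XXXX_X_

XXXXX_X_X_XX_XXXX_X_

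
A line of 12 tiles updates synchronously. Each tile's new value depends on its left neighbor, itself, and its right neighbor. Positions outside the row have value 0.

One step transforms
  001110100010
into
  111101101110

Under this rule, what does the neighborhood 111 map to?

1

At position 3 the neighborhood is 111; the next row has 1 there.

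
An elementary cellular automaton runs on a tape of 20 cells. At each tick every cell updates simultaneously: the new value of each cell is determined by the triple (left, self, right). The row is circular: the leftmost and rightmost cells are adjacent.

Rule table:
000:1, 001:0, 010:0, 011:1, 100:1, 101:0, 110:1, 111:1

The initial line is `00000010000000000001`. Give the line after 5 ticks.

11111001111111111100
11111101111111111110
11111101111111111110  (fixed point — unchanged through tick 5)

11111101111111111110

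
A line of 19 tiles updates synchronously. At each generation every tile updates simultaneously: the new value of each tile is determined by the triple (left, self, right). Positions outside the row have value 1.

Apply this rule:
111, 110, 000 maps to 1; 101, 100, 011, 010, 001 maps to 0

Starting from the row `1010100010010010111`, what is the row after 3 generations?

1000001000000000011
1011100011111111001
1001101001111111000

1001101001111111000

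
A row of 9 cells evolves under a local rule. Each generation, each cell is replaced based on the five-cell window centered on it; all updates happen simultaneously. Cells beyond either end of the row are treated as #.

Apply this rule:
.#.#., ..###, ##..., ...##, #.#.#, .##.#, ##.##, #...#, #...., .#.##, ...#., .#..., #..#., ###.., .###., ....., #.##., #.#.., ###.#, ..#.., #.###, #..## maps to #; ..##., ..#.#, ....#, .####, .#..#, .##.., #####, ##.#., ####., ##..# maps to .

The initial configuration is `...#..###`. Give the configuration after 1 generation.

####.##..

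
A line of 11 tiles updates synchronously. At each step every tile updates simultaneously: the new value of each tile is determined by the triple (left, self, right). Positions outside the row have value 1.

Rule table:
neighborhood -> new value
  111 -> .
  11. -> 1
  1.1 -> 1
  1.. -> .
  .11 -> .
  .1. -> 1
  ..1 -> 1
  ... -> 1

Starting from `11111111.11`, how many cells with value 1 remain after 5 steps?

5

.......11..
.111111.1.1
1.....1111.
1.1111...11
11...1.11..
count of 1: 5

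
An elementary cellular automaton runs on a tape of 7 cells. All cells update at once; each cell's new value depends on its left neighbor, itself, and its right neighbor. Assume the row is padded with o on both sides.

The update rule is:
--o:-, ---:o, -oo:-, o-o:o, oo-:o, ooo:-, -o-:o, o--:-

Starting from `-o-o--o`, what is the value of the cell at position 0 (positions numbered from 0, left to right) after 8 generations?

-

oooo---
---o-o-
-o-oooo
ooo----
--o-oo-
--oo-oo
---oo--
-o--o--
position 0 holds -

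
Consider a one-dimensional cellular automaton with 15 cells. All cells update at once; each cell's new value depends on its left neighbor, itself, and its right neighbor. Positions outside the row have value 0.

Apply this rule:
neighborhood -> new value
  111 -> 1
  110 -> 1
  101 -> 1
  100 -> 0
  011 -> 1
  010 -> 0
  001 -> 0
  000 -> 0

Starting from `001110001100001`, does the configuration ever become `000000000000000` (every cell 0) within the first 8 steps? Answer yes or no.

001110001100000
001110001100000  (fixed point — unchanged through step 8)
step 8 is 001110001100000, still not uniform 0

no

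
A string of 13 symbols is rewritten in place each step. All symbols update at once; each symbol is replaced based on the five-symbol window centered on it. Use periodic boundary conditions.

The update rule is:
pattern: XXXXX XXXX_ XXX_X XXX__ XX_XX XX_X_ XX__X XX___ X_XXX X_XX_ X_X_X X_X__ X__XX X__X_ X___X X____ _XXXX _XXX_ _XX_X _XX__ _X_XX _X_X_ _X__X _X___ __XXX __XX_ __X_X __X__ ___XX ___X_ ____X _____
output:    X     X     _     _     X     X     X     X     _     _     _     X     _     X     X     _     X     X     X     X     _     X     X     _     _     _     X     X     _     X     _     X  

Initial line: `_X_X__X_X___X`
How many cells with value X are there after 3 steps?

6

X_XXXXXXX_XXX
_X_XXXXX_X_XX
X___XXX_X___X
count of X: 6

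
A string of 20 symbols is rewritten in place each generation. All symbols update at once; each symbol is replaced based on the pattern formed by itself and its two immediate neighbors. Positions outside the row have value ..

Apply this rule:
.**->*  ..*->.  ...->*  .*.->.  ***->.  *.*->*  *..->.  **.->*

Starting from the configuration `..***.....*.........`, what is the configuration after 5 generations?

...**..***..*.....*.

*.*.*.***...********
.*.*.**.*.*.*......*
..*.****.*.*..****..
*..**..**.*...*..*.*
...**..***..*.....*.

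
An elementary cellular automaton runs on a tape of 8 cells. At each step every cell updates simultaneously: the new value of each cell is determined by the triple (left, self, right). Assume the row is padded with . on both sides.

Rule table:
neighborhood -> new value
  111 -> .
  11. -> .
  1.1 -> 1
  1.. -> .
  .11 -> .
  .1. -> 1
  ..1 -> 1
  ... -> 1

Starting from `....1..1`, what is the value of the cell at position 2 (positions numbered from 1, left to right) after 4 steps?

.

11111.11
.....1..
111111.1
......11
position 2 holds .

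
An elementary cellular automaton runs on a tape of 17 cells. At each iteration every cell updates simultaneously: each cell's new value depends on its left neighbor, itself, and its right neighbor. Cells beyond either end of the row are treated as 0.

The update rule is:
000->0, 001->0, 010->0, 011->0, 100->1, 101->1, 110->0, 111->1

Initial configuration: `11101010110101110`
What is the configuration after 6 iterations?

01010101001010101
00101010100101010
00010101010010101
00001010101001010
00000101010100101
00000010101010010

00000010101010010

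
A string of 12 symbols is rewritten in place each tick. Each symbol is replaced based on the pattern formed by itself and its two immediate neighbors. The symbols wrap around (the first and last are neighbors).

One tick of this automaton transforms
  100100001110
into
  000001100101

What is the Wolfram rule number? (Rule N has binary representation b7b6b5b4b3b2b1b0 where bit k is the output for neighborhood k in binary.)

position 9: 111 → 1  (bit 7 = 1)
position 10: 110 → 0  (bit 6 = 0)
position 11: 101 → 1  (bit 5 = 1)
position 1: 100 → 0  (bit 4 = 0)
position 8: 011 → 0  (bit 3 = 0)
position 0: 010 → 0  (bit 2 = 0)
position 2: 001 → 0  (bit 1 = 0)
position 5: 000 → 1  (bit 0 = 1)
bits b7..b0 = 10100001 = 161

161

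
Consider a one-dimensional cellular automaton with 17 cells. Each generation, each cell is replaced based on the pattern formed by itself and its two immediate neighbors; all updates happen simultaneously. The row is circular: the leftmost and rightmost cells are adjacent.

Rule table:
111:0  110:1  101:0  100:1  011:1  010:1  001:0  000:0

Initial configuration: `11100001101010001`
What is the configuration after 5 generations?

generation 1: 00110001101011001
generation 2: 10111001101011101
generation 3: 10101101101010101
generation 4: 10101101101010101  (fixed point — unchanged through generation 5)

10101101101010101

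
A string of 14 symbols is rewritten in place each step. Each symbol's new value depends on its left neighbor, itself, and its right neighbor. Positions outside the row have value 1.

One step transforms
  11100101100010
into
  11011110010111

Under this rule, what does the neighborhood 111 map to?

1

At position 0 the neighborhood is 111; the next row has 1 there.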